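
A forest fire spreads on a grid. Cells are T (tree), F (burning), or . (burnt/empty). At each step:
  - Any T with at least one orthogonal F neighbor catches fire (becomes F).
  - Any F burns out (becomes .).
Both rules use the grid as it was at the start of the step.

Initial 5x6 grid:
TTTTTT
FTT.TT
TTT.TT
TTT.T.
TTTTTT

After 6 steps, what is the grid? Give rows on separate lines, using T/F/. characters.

Step 1: 3 trees catch fire, 1 burn out
  FTTTTT
  .FT.TT
  FTT.TT
  TTT.T.
  TTTTTT
Step 2: 4 trees catch fire, 3 burn out
  .FTTTT
  ..F.TT
  .FT.TT
  FTT.T.
  TTTTTT
Step 3: 4 trees catch fire, 4 burn out
  ..FTTT
  ....TT
  ..F.TT
  .FT.T.
  FTTTTT
Step 4: 3 trees catch fire, 4 burn out
  ...FTT
  ....TT
  ....TT
  ..F.T.
  .FTTTT
Step 5: 2 trees catch fire, 3 burn out
  ....FT
  ....TT
  ....TT
  ....T.
  ..FTTT
Step 6: 3 trees catch fire, 2 burn out
  .....F
  ....FT
  ....TT
  ....T.
  ...FTT

.....F
....FT
....TT
....T.
...FTT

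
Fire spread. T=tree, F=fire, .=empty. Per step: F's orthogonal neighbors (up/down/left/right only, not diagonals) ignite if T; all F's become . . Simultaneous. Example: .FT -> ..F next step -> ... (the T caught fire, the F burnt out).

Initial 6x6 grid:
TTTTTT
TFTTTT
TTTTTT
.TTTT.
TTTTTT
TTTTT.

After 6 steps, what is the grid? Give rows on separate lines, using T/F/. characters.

Step 1: 4 trees catch fire, 1 burn out
  TFTTTT
  F.FTTT
  TFTTTT
  .TTTT.
  TTTTTT
  TTTTT.
Step 2: 6 trees catch fire, 4 burn out
  F.FTTT
  ...FTT
  F.FTTT
  .FTTT.
  TTTTTT
  TTTTT.
Step 3: 5 trees catch fire, 6 burn out
  ...FTT
  ....FT
  ...FTT
  ..FTT.
  TFTTTT
  TTTTT.
Step 4: 7 trees catch fire, 5 burn out
  ....FT
  .....F
  ....FT
  ...FT.
  F.FTTT
  TFTTT.
Step 5: 6 trees catch fire, 7 burn out
  .....F
  ......
  .....F
  ....F.
  ...FTT
  F.FTT.
Step 6: 2 trees catch fire, 6 burn out
  ......
  ......
  ......
  ......
  ....FT
  ...FT.

......
......
......
......
....FT
...FT.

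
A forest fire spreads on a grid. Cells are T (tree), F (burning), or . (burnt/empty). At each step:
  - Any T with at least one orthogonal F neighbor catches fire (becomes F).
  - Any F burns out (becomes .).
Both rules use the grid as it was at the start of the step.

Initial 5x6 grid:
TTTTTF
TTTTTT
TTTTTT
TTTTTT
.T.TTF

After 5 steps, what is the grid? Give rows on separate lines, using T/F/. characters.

Step 1: 4 trees catch fire, 2 burn out
  TTTTF.
  TTTTTF
  TTTTTT
  TTTTTF
  .T.TF.
Step 2: 5 trees catch fire, 4 burn out
  TTTF..
  TTTTF.
  TTTTTF
  TTTTF.
  .T.F..
Step 3: 4 trees catch fire, 5 burn out
  TTF...
  TTTF..
  TTTTF.
  TTTF..
  .T....
Step 4: 4 trees catch fire, 4 burn out
  TF....
  TTF...
  TTTF..
  TTF...
  .T....
Step 5: 4 trees catch fire, 4 burn out
  F.....
  TF....
  TTF...
  TF....
  .T....

F.....
TF....
TTF...
TF....
.T....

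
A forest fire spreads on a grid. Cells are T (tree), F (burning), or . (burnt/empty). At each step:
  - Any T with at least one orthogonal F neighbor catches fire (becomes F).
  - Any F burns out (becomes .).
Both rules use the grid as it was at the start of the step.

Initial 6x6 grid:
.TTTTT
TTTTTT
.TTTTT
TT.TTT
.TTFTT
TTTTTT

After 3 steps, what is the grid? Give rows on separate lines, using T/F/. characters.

Step 1: 4 trees catch fire, 1 burn out
  .TTTTT
  TTTTTT
  .TTTTT
  TT.FTT
  .TF.FT
  TTTFTT
Step 2: 6 trees catch fire, 4 burn out
  .TTTTT
  TTTTTT
  .TTFTT
  TT..FT
  .F...F
  TTF.FT
Step 3: 7 trees catch fire, 6 burn out
  .TTTTT
  TTTFTT
  .TF.FT
  TF...F
  ......
  TF...F

.TTTTT
TTTFTT
.TF.FT
TF...F
......
TF...F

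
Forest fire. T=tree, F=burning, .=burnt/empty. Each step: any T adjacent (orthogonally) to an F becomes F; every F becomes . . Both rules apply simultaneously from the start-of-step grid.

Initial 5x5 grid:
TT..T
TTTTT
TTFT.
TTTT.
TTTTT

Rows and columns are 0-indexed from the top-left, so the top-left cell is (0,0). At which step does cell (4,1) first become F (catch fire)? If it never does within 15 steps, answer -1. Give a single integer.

Step 1: cell (4,1)='T' (+4 fires, +1 burnt)
Step 2: cell (4,1)='T' (+6 fires, +4 burnt)
Step 3: cell (4,1)='F' (+6 fires, +6 burnt)
  -> target ignites at step 3
Step 4: cell (4,1)='.' (+4 fires, +6 burnt)
Step 5: cell (4,1)='.' (+0 fires, +4 burnt)
  fire out at step 5

3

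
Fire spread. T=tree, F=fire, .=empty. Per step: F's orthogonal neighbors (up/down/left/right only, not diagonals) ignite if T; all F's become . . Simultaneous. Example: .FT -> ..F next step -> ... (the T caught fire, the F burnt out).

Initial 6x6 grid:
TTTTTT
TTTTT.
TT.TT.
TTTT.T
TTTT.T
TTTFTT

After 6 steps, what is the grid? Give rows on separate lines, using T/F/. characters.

Step 1: 3 trees catch fire, 1 burn out
  TTTTTT
  TTTTT.
  TT.TT.
  TTTT.T
  TTTF.T
  TTF.FT
Step 2: 4 trees catch fire, 3 burn out
  TTTTTT
  TTTTT.
  TT.TT.
  TTTF.T
  TTF..T
  TF...F
Step 3: 5 trees catch fire, 4 burn out
  TTTTTT
  TTTTT.
  TT.FT.
  TTF..T
  TF...F
  F.....
Step 4: 5 trees catch fire, 5 burn out
  TTTTTT
  TTTFT.
  TT..F.
  TF...F
  F.....
  ......
Step 5: 5 trees catch fire, 5 burn out
  TTTFTT
  TTF.F.
  TF....
  F.....
  ......
  ......
Step 6: 4 trees catch fire, 5 burn out
  TTF.FT
  TF....
  F.....
  ......
  ......
  ......

TTF.FT
TF....
F.....
......
......
......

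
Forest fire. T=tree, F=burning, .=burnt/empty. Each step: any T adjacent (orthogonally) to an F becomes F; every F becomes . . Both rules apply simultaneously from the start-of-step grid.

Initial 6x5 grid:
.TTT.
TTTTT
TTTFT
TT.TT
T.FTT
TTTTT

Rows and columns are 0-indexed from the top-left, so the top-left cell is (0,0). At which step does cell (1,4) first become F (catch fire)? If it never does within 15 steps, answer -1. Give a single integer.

Step 1: cell (1,4)='T' (+6 fires, +2 burnt)
Step 2: cell (1,4)='F' (+8 fires, +6 burnt)
  -> target ignites at step 2
Step 3: cell (1,4)='.' (+6 fires, +8 burnt)
Step 4: cell (1,4)='.' (+4 fires, +6 burnt)
Step 5: cell (1,4)='.' (+0 fires, +4 burnt)
  fire out at step 5

2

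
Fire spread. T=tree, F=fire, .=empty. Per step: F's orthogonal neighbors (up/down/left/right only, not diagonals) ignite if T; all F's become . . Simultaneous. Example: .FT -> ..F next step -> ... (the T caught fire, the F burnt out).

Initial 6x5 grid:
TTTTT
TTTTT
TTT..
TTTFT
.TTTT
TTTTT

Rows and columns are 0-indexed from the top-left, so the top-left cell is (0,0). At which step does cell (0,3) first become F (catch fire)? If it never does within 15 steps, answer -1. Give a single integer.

Step 1: cell (0,3)='T' (+3 fires, +1 burnt)
Step 2: cell (0,3)='T' (+5 fires, +3 burnt)
Step 3: cell (0,3)='T' (+6 fires, +5 burnt)
Step 4: cell (0,3)='T' (+5 fires, +6 burnt)
Step 5: cell (0,3)='F' (+5 fires, +5 burnt)
  -> target ignites at step 5
Step 6: cell (0,3)='.' (+2 fires, +5 burnt)
Step 7: cell (0,3)='.' (+0 fires, +2 burnt)
  fire out at step 7

5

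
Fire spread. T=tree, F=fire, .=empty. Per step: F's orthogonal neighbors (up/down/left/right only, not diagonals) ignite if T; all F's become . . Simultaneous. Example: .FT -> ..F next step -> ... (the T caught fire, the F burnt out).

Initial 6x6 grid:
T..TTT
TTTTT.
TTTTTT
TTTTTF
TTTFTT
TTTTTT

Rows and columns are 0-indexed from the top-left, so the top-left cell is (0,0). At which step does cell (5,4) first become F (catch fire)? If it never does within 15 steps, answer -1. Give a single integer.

Step 1: cell (5,4)='T' (+7 fires, +2 burnt)
Step 2: cell (5,4)='F' (+7 fires, +7 burnt)
  -> target ignites at step 2
Step 3: cell (5,4)='.' (+6 fires, +7 burnt)
Step 4: cell (5,4)='.' (+6 fires, +6 burnt)
Step 5: cell (5,4)='.' (+3 fires, +6 burnt)
Step 6: cell (5,4)='.' (+1 fires, +3 burnt)
Step 7: cell (5,4)='.' (+1 fires, +1 burnt)
Step 8: cell (5,4)='.' (+0 fires, +1 burnt)
  fire out at step 8

2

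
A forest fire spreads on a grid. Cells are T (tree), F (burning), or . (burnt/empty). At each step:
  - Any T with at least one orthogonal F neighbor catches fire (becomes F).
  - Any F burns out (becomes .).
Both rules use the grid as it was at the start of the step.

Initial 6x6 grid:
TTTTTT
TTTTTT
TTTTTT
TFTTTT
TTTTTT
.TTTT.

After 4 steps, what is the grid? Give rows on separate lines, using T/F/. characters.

Step 1: 4 trees catch fire, 1 burn out
  TTTTTT
  TTTTTT
  TFTTTT
  F.FTTT
  TFTTTT
  .TTTT.
Step 2: 7 trees catch fire, 4 burn out
  TTTTTT
  TFTTTT
  F.FTTT
  ...FTT
  F.FTTT
  .FTTT.
Step 3: 7 trees catch fire, 7 burn out
  TFTTTT
  F.FTTT
  ...FTT
  ....FT
  ...FTT
  ..FTT.
Step 4: 7 trees catch fire, 7 burn out
  F.FTTT
  ...FTT
  ....FT
  .....F
  ....FT
  ...FT.

F.FTTT
...FTT
....FT
.....F
....FT
...FT.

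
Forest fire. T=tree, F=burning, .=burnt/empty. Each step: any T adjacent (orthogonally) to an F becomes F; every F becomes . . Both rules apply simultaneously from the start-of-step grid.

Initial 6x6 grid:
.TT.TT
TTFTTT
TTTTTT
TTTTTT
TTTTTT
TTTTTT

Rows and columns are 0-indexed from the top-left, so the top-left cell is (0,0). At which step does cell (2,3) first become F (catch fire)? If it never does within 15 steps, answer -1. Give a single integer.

Step 1: cell (2,3)='T' (+4 fires, +1 burnt)
Step 2: cell (2,3)='F' (+6 fires, +4 burnt)
  -> target ignites at step 2
Step 3: cell (2,3)='.' (+7 fires, +6 burnt)
Step 4: cell (2,3)='.' (+7 fires, +7 burnt)
Step 5: cell (2,3)='.' (+5 fires, +7 burnt)
Step 6: cell (2,3)='.' (+3 fires, +5 burnt)
Step 7: cell (2,3)='.' (+1 fires, +3 burnt)
Step 8: cell (2,3)='.' (+0 fires, +1 burnt)
  fire out at step 8

2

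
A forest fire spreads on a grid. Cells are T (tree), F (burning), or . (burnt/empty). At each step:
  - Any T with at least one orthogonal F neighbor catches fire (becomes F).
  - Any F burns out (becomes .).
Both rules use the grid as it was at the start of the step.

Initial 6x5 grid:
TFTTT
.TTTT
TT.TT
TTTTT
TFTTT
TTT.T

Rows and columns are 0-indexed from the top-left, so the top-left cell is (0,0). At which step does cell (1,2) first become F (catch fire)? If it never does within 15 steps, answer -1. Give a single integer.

Step 1: cell (1,2)='T' (+7 fires, +2 burnt)
Step 2: cell (1,2)='F' (+8 fires, +7 burnt)
  -> target ignites at step 2
Step 3: cell (1,2)='.' (+5 fires, +8 burnt)
Step 4: cell (1,2)='.' (+4 fires, +5 burnt)
Step 5: cell (1,2)='.' (+1 fires, +4 burnt)
Step 6: cell (1,2)='.' (+0 fires, +1 burnt)
  fire out at step 6

2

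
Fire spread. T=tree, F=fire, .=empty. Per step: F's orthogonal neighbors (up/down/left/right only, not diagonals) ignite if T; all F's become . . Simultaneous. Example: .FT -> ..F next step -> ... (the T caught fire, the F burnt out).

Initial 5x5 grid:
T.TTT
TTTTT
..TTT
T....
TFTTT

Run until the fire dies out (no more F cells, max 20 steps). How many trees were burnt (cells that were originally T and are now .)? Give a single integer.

Step 1: +2 fires, +1 burnt (F count now 2)
Step 2: +2 fires, +2 burnt (F count now 2)
Step 3: +1 fires, +2 burnt (F count now 1)
Step 4: +0 fires, +1 burnt (F count now 0)
Fire out after step 4
Initially T: 17, now '.': 13
Total burnt (originally-T cells now '.'): 5

Answer: 5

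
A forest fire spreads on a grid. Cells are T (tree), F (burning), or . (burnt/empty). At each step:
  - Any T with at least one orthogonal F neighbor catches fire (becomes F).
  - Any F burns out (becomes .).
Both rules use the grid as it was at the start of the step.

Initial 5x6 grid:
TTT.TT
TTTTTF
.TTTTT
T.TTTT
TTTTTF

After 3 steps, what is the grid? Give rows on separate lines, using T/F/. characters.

Step 1: 5 trees catch fire, 2 burn out
  TTT.TF
  TTTTF.
  .TTTTF
  T.TTTF
  TTTTF.
Step 2: 5 trees catch fire, 5 burn out
  TTT.F.
  TTTF..
  .TTTF.
  T.TTF.
  TTTF..
Step 3: 4 trees catch fire, 5 burn out
  TTT...
  TTF...
  .TTF..
  T.TF..
  TTF...

TTT...
TTF...
.TTF..
T.TF..
TTF...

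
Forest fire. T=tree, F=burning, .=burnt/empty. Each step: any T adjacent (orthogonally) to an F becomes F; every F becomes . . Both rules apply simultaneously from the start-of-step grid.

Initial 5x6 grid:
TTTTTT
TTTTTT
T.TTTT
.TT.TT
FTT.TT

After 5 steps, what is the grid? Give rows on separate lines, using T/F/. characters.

Step 1: 1 trees catch fire, 1 burn out
  TTTTTT
  TTTTTT
  T.TTTT
  .TT.TT
  .FT.TT
Step 2: 2 trees catch fire, 1 burn out
  TTTTTT
  TTTTTT
  T.TTTT
  .FT.TT
  ..F.TT
Step 3: 1 trees catch fire, 2 burn out
  TTTTTT
  TTTTTT
  T.TTTT
  ..F.TT
  ....TT
Step 4: 1 trees catch fire, 1 burn out
  TTTTTT
  TTTTTT
  T.FTTT
  ....TT
  ....TT
Step 5: 2 trees catch fire, 1 burn out
  TTTTTT
  TTFTTT
  T..FTT
  ....TT
  ....TT

TTTTTT
TTFTTT
T..FTT
....TT
....TT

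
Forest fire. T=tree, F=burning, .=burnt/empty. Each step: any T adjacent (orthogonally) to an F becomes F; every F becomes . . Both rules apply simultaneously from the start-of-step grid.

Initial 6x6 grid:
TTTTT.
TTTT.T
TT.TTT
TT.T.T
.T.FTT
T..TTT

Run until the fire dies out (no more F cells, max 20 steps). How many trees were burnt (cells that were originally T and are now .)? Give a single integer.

Answer: 25

Derivation:
Step 1: +3 fires, +1 burnt (F count now 3)
Step 2: +3 fires, +3 burnt (F count now 3)
Step 3: +4 fires, +3 burnt (F count now 4)
Step 4: +3 fires, +4 burnt (F count now 3)
Step 5: +4 fires, +3 burnt (F count now 4)
Step 6: +3 fires, +4 burnt (F count now 3)
Step 7: +3 fires, +3 burnt (F count now 3)
Step 8: +2 fires, +3 burnt (F count now 2)
Step 9: +0 fires, +2 burnt (F count now 0)
Fire out after step 9
Initially T: 26, now '.': 35
Total burnt (originally-T cells now '.'): 25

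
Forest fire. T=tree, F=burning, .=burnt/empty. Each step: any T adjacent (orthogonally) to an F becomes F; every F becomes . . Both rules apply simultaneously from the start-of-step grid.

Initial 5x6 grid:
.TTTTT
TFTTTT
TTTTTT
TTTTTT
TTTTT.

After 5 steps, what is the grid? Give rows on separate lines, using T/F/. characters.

Step 1: 4 trees catch fire, 1 burn out
  .FTTTT
  F.FTTT
  TFTTTT
  TTTTTT
  TTTTT.
Step 2: 5 trees catch fire, 4 burn out
  ..FTTT
  ...FTT
  F.FTTT
  TFTTTT
  TTTTT.
Step 3: 6 trees catch fire, 5 burn out
  ...FTT
  ....FT
  ...FTT
  F.FTTT
  TFTTT.
Step 4: 6 trees catch fire, 6 burn out
  ....FT
  .....F
  ....FT
  ...FTT
  F.FTT.
Step 5: 4 trees catch fire, 6 burn out
  .....F
  ......
  .....F
  ....FT
  ...FT.

.....F
......
.....F
....FT
...FT.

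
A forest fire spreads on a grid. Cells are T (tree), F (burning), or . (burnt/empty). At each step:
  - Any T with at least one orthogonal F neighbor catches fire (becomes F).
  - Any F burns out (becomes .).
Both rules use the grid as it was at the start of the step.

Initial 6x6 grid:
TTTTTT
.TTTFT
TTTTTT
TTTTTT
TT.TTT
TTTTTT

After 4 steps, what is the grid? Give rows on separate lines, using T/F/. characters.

Step 1: 4 trees catch fire, 1 burn out
  TTTTFT
  .TTF.F
  TTTTFT
  TTTTTT
  TT.TTT
  TTTTTT
Step 2: 6 trees catch fire, 4 burn out
  TTTF.F
  .TF...
  TTTF.F
  TTTTFT
  TT.TTT
  TTTTTT
Step 3: 6 trees catch fire, 6 burn out
  TTF...
  .F....
  TTF...
  TTTF.F
  TT.TFT
  TTTTTT
Step 4: 6 trees catch fire, 6 burn out
  TF....
  ......
  TF....
  TTF...
  TT.F.F
  TTTTFT

TF....
......
TF....
TTF...
TT.F.F
TTTTFT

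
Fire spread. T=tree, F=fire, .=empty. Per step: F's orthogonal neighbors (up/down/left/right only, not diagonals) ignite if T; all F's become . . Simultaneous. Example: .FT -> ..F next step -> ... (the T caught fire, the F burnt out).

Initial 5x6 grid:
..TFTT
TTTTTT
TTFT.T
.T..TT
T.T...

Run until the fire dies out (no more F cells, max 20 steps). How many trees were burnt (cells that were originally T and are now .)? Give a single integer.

Step 1: +6 fires, +2 burnt (F count now 6)
Step 2: +5 fires, +6 burnt (F count now 5)
Step 3: +2 fires, +5 burnt (F count now 2)
Step 4: +1 fires, +2 burnt (F count now 1)
Step 5: +1 fires, +1 burnt (F count now 1)
Step 6: +1 fires, +1 burnt (F count now 1)
Step 7: +0 fires, +1 burnt (F count now 0)
Fire out after step 7
Initially T: 18, now '.': 28
Total burnt (originally-T cells now '.'): 16

Answer: 16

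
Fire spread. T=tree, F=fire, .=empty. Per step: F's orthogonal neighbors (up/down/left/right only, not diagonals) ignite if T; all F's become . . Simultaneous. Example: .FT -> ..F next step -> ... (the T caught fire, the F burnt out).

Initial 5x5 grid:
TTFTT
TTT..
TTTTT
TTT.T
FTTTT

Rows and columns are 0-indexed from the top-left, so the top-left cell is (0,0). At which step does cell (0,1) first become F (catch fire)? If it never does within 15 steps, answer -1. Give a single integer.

Step 1: cell (0,1)='F' (+5 fires, +2 burnt)
  -> target ignites at step 1
Step 2: cell (0,1)='.' (+7 fires, +5 burnt)
Step 3: cell (0,1)='.' (+5 fires, +7 burnt)
Step 4: cell (0,1)='.' (+2 fires, +5 burnt)
Step 5: cell (0,1)='.' (+1 fires, +2 burnt)
Step 6: cell (0,1)='.' (+0 fires, +1 burnt)
  fire out at step 6

1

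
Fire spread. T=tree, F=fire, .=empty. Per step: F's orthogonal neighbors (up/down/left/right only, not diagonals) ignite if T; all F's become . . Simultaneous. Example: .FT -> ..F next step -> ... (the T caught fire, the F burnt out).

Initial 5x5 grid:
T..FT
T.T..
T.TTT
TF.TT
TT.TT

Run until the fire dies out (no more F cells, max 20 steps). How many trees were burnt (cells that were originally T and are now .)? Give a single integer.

Answer: 7

Derivation:
Step 1: +3 fires, +2 burnt (F count now 3)
Step 2: +2 fires, +3 burnt (F count now 2)
Step 3: +1 fires, +2 burnt (F count now 1)
Step 4: +1 fires, +1 burnt (F count now 1)
Step 5: +0 fires, +1 burnt (F count now 0)
Fire out after step 5
Initially T: 15, now '.': 17
Total burnt (originally-T cells now '.'): 7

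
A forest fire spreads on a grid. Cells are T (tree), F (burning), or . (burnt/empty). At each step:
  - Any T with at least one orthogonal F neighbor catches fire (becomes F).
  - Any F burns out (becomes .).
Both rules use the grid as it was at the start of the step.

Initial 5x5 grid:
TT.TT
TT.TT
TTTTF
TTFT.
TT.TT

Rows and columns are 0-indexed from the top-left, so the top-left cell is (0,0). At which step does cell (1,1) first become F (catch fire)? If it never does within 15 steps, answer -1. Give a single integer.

Step 1: cell (1,1)='T' (+5 fires, +2 burnt)
Step 2: cell (1,1)='T' (+6 fires, +5 burnt)
Step 3: cell (1,1)='F' (+5 fires, +6 burnt)
  -> target ignites at step 3
Step 4: cell (1,1)='.' (+2 fires, +5 burnt)
Step 5: cell (1,1)='.' (+1 fires, +2 burnt)
Step 6: cell (1,1)='.' (+0 fires, +1 burnt)
  fire out at step 6

3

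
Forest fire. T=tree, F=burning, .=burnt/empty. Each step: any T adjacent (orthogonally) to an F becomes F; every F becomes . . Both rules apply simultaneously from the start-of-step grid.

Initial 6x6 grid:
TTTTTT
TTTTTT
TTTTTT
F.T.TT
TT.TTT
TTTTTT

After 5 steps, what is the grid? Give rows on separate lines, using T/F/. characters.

Step 1: 2 trees catch fire, 1 burn out
  TTTTTT
  TTTTTT
  FTTTTT
  ..T.TT
  FT.TTT
  TTTTTT
Step 2: 4 trees catch fire, 2 burn out
  TTTTTT
  FTTTTT
  .FTTTT
  ..T.TT
  .F.TTT
  FTTTTT
Step 3: 4 trees catch fire, 4 burn out
  FTTTTT
  .FTTTT
  ..FTTT
  ..T.TT
  ...TTT
  .FTTTT
Step 4: 5 trees catch fire, 4 burn out
  .FTTTT
  ..FTTT
  ...FTT
  ..F.TT
  ...TTT
  ..FTTT
Step 5: 4 trees catch fire, 5 burn out
  ..FTTT
  ...FTT
  ....FT
  ....TT
  ...TTT
  ...FTT

..FTTT
...FTT
....FT
....TT
...TTT
...FTT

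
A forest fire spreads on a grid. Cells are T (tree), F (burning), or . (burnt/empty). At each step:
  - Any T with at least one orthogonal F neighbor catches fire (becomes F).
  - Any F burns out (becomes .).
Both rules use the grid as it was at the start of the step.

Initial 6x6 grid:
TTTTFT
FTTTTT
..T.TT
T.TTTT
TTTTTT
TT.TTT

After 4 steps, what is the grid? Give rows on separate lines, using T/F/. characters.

Step 1: 5 trees catch fire, 2 burn out
  FTTF.F
  .FTTFT
  ..T.TT
  T.TTTT
  TTTTTT
  TT.TTT
Step 2: 6 trees catch fire, 5 burn out
  .FF...
  ..FF.F
  ..T.FT
  T.TTTT
  TTTTTT
  TT.TTT
Step 3: 3 trees catch fire, 6 burn out
  ......
  ......
  ..F..F
  T.TTFT
  TTTTTT
  TT.TTT
Step 4: 4 trees catch fire, 3 burn out
  ......
  ......
  ......
  T.FF.F
  TTTTFT
  TT.TTT

......
......
......
T.FF.F
TTTTFT
TT.TTT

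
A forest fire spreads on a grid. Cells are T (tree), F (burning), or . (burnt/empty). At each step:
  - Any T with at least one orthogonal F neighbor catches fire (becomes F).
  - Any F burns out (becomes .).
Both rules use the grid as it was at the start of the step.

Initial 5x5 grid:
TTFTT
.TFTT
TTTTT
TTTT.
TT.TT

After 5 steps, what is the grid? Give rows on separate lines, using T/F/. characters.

Step 1: 5 trees catch fire, 2 burn out
  TF.FT
  .F.FT
  TTFTT
  TTTT.
  TT.TT
Step 2: 6 trees catch fire, 5 burn out
  F...F
  ....F
  TF.FT
  TTFT.
  TT.TT
Step 3: 4 trees catch fire, 6 burn out
  .....
  .....
  F...F
  TF.F.
  TT.TT
Step 4: 3 trees catch fire, 4 burn out
  .....
  .....
  .....
  F....
  TF.FT
Step 5: 2 trees catch fire, 3 burn out
  .....
  .....
  .....
  .....
  F...F

.....
.....
.....
.....
F...F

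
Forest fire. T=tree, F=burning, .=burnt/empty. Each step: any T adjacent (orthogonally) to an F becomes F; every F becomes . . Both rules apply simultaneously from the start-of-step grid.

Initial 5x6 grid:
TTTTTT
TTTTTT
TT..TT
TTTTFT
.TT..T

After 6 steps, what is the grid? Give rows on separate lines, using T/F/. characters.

Step 1: 3 trees catch fire, 1 burn out
  TTTTTT
  TTTTTT
  TT..FT
  TTTF.F
  .TT..T
Step 2: 4 trees catch fire, 3 burn out
  TTTTTT
  TTTTFT
  TT...F
  TTF...
  .TT..F
Step 3: 5 trees catch fire, 4 burn out
  TTTTFT
  TTTF.F
  TT....
  TF....
  .TF...
Step 4: 6 trees catch fire, 5 burn out
  TTTF.F
  TTF...
  TF....
  F.....
  .F....
Step 5: 3 trees catch fire, 6 burn out
  TTF...
  TF....
  F.....
  ......
  ......
Step 6: 2 trees catch fire, 3 burn out
  TF....
  F.....
  ......
  ......
  ......

TF....
F.....
......
......
......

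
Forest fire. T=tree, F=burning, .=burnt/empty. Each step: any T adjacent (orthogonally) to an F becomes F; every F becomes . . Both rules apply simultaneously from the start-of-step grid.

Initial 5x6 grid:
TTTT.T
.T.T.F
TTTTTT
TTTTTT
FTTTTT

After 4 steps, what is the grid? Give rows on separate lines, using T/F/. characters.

Step 1: 4 trees catch fire, 2 burn out
  TTTT.F
  .T.T..
  TTTTTF
  FTTTTT
  .FTTTT
Step 2: 5 trees catch fire, 4 burn out
  TTTT..
  .T.T..
  FTTTF.
  .FTTTF
  ..FTTT
Step 3: 6 trees catch fire, 5 burn out
  TTTT..
  .T.T..
  .FTF..
  ..FTF.
  ...FTF
Step 4: 5 trees catch fire, 6 burn out
  TTTT..
  .F.F..
  ..F...
  ...F..
  ....F.

TTTT..
.F.F..
..F...
...F..
....F.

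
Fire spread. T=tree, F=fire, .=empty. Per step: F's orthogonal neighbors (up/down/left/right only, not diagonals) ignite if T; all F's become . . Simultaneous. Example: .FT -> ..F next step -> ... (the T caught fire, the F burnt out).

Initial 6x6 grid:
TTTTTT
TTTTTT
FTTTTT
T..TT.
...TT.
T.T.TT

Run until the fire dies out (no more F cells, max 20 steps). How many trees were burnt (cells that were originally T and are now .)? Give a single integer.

Step 1: +3 fires, +1 burnt (F count now 3)
Step 2: +3 fires, +3 burnt (F count now 3)
Step 3: +3 fires, +3 burnt (F count now 3)
Step 4: +4 fires, +3 burnt (F count now 4)
Step 5: +5 fires, +4 burnt (F count now 5)
Step 6: +3 fires, +5 burnt (F count now 3)
Step 7: +2 fires, +3 burnt (F count now 2)
Step 8: +1 fires, +2 burnt (F count now 1)
Step 9: +0 fires, +1 burnt (F count now 0)
Fire out after step 9
Initially T: 26, now '.': 34
Total burnt (originally-T cells now '.'): 24

Answer: 24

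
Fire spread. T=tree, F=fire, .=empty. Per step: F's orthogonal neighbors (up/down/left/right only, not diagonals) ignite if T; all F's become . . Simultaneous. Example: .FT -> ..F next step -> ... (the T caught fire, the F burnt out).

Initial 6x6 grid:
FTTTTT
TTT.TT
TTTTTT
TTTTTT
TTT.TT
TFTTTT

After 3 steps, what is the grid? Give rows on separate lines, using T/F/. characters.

Step 1: 5 trees catch fire, 2 burn out
  .FTTTT
  FTT.TT
  TTTTTT
  TTTTTT
  TFT.TT
  F.FTTT
Step 2: 7 trees catch fire, 5 burn out
  ..FTTT
  .FT.TT
  FTTTTT
  TFTTTT
  F.F.TT
  ...FTT
Step 3: 6 trees catch fire, 7 burn out
  ...FTT
  ..F.TT
  .FTTTT
  F.FTTT
  ....TT
  ....FT

...FTT
..F.TT
.FTTTT
F.FTTT
....TT
....FT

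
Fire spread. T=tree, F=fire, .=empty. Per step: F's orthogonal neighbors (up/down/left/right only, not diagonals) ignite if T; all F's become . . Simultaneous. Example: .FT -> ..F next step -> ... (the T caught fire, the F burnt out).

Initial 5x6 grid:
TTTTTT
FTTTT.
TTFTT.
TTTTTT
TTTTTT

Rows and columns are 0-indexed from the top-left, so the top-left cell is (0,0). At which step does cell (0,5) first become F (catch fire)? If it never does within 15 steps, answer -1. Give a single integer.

Step 1: cell (0,5)='T' (+7 fires, +2 burnt)
Step 2: cell (0,5)='T' (+8 fires, +7 burnt)
Step 3: cell (0,5)='T' (+6 fires, +8 burnt)
Step 4: cell (0,5)='T' (+3 fires, +6 burnt)
Step 5: cell (0,5)='F' (+2 fires, +3 burnt)
  -> target ignites at step 5
Step 6: cell (0,5)='.' (+0 fires, +2 burnt)
  fire out at step 6

5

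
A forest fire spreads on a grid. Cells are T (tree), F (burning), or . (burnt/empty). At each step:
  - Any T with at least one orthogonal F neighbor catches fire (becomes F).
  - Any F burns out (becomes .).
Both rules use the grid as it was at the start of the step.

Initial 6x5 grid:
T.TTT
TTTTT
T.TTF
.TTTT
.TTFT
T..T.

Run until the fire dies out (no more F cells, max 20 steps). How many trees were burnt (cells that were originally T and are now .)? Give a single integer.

Answer: 20

Derivation:
Step 1: +7 fires, +2 burnt (F count now 7)
Step 2: +5 fires, +7 burnt (F count now 5)
Step 3: +3 fires, +5 burnt (F count now 3)
Step 4: +2 fires, +3 burnt (F count now 2)
Step 5: +1 fires, +2 burnt (F count now 1)
Step 6: +2 fires, +1 burnt (F count now 2)
Step 7: +0 fires, +2 burnt (F count now 0)
Fire out after step 7
Initially T: 21, now '.': 29
Total burnt (originally-T cells now '.'): 20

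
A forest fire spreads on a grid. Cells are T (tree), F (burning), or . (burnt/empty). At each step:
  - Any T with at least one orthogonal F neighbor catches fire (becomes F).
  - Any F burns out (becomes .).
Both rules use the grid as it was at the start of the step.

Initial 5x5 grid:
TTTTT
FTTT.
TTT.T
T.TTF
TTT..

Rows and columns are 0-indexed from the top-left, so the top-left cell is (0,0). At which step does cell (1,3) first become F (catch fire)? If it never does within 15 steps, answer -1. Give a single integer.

Step 1: cell (1,3)='T' (+5 fires, +2 burnt)
Step 2: cell (1,3)='T' (+5 fires, +5 burnt)
Step 3: cell (1,3)='F' (+5 fires, +5 burnt)
  -> target ignites at step 3
Step 4: cell (1,3)='.' (+2 fires, +5 burnt)
Step 5: cell (1,3)='.' (+1 fires, +2 burnt)
Step 6: cell (1,3)='.' (+0 fires, +1 burnt)
  fire out at step 6

3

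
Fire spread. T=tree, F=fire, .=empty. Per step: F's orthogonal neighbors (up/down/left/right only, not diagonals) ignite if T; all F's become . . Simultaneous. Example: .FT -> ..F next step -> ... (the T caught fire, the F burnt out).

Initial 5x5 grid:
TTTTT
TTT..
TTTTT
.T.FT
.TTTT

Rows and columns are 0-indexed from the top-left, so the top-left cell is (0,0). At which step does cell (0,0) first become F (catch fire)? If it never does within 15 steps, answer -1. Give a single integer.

Step 1: cell (0,0)='T' (+3 fires, +1 burnt)
Step 2: cell (0,0)='T' (+4 fires, +3 burnt)
Step 3: cell (0,0)='T' (+3 fires, +4 burnt)
Step 4: cell (0,0)='T' (+4 fires, +3 burnt)
Step 5: cell (0,0)='T' (+3 fires, +4 burnt)
Step 6: cell (0,0)='F' (+2 fires, +3 burnt)
  -> target ignites at step 6
Step 7: cell (0,0)='.' (+0 fires, +2 burnt)
  fire out at step 7

6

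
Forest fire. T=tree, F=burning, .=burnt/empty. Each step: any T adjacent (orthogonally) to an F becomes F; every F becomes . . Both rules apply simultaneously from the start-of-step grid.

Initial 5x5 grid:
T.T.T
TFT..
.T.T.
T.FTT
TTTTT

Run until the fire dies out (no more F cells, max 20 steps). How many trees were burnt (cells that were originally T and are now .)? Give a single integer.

Step 1: +5 fires, +2 burnt (F count now 5)
Step 2: +6 fires, +5 burnt (F count now 6)
Step 3: +2 fires, +6 burnt (F count now 2)
Step 4: +1 fires, +2 burnt (F count now 1)
Step 5: +0 fires, +1 burnt (F count now 0)
Fire out after step 5
Initially T: 15, now '.': 24
Total burnt (originally-T cells now '.'): 14

Answer: 14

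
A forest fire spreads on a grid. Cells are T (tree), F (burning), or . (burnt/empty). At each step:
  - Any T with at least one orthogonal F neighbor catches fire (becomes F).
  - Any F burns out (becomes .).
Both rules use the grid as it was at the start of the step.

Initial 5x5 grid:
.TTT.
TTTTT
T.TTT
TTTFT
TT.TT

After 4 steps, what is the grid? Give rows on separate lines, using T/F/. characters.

Step 1: 4 trees catch fire, 1 burn out
  .TTT.
  TTTTT
  T.TFT
  TTF.F
  TT.FT
Step 2: 5 trees catch fire, 4 burn out
  .TTT.
  TTTFT
  T.F.F
  TF...
  TT..F
Step 3: 5 trees catch fire, 5 burn out
  .TTF.
  TTF.F
  T....
  F....
  TF...
Step 4: 4 trees catch fire, 5 burn out
  .TF..
  TF...
  F....
  .....
  F....

.TF..
TF...
F....
.....
F....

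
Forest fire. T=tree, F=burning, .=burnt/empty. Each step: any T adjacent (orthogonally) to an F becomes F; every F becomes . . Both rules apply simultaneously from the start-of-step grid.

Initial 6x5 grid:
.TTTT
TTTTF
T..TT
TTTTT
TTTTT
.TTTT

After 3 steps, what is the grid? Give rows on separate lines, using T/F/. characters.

Step 1: 3 trees catch fire, 1 burn out
  .TTTF
  TTTF.
  T..TF
  TTTTT
  TTTTT
  .TTTT
Step 2: 4 trees catch fire, 3 burn out
  .TTF.
  TTF..
  T..F.
  TTTTF
  TTTTT
  .TTTT
Step 3: 4 trees catch fire, 4 burn out
  .TF..
  TF...
  T....
  TTTF.
  TTTTF
  .TTTT

.TF..
TF...
T....
TTTF.
TTTTF
.TTTT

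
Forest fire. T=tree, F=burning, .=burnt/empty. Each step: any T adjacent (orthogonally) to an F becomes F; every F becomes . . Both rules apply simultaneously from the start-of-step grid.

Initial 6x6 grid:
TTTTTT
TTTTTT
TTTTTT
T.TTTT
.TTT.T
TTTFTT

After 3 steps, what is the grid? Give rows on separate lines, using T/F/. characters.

Step 1: 3 trees catch fire, 1 burn out
  TTTTTT
  TTTTTT
  TTTTTT
  T.TTTT
  .TTF.T
  TTF.FT
Step 2: 4 trees catch fire, 3 burn out
  TTTTTT
  TTTTTT
  TTTTTT
  T.TFTT
  .TF..T
  TF...F
Step 3: 6 trees catch fire, 4 burn out
  TTTTTT
  TTTTTT
  TTTFTT
  T.F.FT
  .F...F
  F.....

TTTTTT
TTTTTT
TTTFTT
T.F.FT
.F...F
F.....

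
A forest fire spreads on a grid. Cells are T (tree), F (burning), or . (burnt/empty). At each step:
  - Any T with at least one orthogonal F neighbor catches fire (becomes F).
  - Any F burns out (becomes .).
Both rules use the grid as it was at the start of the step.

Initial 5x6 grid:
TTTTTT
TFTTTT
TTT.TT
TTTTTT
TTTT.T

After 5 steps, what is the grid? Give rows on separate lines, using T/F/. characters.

Step 1: 4 trees catch fire, 1 burn out
  TFTTTT
  F.FTTT
  TFT.TT
  TTTTTT
  TTTT.T
Step 2: 6 trees catch fire, 4 burn out
  F.FTTT
  ...FTT
  F.F.TT
  TFTTTT
  TTTT.T
Step 3: 5 trees catch fire, 6 burn out
  ...FTT
  ....FT
  ....TT
  F.FTTT
  TFTT.T
Step 4: 6 trees catch fire, 5 burn out
  ....FT
  .....F
  ....FT
  ...FTT
  F.FT.T
Step 5: 4 trees catch fire, 6 burn out
  .....F
  ......
  .....F
  ....FT
  ...F.T

.....F
......
.....F
....FT
...F.T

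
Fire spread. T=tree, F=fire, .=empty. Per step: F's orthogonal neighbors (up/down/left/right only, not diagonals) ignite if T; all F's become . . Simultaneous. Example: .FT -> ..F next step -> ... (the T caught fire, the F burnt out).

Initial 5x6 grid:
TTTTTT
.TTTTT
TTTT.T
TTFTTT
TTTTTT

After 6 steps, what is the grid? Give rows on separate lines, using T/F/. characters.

Step 1: 4 trees catch fire, 1 burn out
  TTTTTT
  .TTTTT
  TTFT.T
  TF.FTT
  TTFTTT
Step 2: 7 trees catch fire, 4 burn out
  TTTTTT
  .TFTTT
  TF.F.T
  F...FT
  TF.FTT
Step 3: 7 trees catch fire, 7 burn out
  TTFTTT
  .F.FTT
  F....T
  .....F
  F...FT
Step 4: 5 trees catch fire, 7 burn out
  TF.FTT
  ....FT
  .....F
  ......
  .....F
Step 5: 3 trees catch fire, 5 burn out
  F...FT
  .....F
  ......
  ......
  ......
Step 6: 1 trees catch fire, 3 burn out
  .....F
  ......
  ......
  ......
  ......

.....F
......
......
......
......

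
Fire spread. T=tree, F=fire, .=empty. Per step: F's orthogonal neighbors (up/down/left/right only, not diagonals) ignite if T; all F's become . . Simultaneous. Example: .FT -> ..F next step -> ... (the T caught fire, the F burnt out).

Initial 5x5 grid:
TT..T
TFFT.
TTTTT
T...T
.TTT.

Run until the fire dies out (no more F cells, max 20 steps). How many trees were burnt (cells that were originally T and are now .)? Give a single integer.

Answer: 11

Derivation:
Step 1: +5 fires, +2 burnt (F count now 5)
Step 2: +3 fires, +5 burnt (F count now 3)
Step 3: +2 fires, +3 burnt (F count now 2)
Step 4: +1 fires, +2 burnt (F count now 1)
Step 5: +0 fires, +1 burnt (F count now 0)
Fire out after step 5
Initially T: 15, now '.': 21
Total burnt (originally-T cells now '.'): 11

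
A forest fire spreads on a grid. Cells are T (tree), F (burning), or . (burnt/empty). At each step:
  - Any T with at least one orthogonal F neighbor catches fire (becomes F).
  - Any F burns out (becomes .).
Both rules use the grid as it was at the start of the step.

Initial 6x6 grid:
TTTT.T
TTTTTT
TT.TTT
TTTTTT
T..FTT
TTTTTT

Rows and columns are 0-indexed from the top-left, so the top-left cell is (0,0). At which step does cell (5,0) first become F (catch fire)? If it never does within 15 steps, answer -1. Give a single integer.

Step 1: cell (5,0)='T' (+3 fires, +1 burnt)
Step 2: cell (5,0)='T' (+6 fires, +3 burnt)
Step 3: cell (5,0)='T' (+6 fires, +6 burnt)
Step 4: cell (5,0)='F' (+7 fires, +6 burnt)
  -> target ignites at step 4
Step 5: cell (5,0)='.' (+5 fires, +7 burnt)
Step 6: cell (5,0)='.' (+3 fires, +5 burnt)
Step 7: cell (5,0)='.' (+1 fires, +3 burnt)
Step 8: cell (5,0)='.' (+0 fires, +1 burnt)
  fire out at step 8

4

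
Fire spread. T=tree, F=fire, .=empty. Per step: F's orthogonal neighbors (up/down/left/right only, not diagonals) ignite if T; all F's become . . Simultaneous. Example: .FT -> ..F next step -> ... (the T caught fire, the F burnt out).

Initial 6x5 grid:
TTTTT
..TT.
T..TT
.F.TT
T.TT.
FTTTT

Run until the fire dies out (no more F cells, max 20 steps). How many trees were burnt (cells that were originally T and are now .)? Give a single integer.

Step 1: +2 fires, +2 burnt (F count now 2)
Step 2: +1 fires, +2 burnt (F count now 1)
Step 3: +2 fires, +1 burnt (F count now 2)
Step 4: +2 fires, +2 burnt (F count now 2)
Step 5: +1 fires, +2 burnt (F count now 1)
Step 6: +2 fires, +1 burnt (F count now 2)
Step 7: +2 fires, +2 burnt (F count now 2)
Step 8: +2 fires, +2 burnt (F count now 2)
Step 9: +2 fires, +2 burnt (F count now 2)
Step 10: +1 fires, +2 burnt (F count now 1)
Step 11: +1 fires, +1 burnt (F count now 1)
Step 12: +0 fires, +1 burnt (F count now 0)
Fire out after step 12
Initially T: 19, now '.': 29
Total burnt (originally-T cells now '.'): 18

Answer: 18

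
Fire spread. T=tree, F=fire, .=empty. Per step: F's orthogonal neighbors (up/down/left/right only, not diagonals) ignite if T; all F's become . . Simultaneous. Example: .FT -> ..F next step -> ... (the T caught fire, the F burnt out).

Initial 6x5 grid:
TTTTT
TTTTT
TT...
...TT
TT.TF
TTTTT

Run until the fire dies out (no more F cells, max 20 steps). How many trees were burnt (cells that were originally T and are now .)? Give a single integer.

Answer: 10

Derivation:
Step 1: +3 fires, +1 burnt (F count now 3)
Step 2: +2 fires, +3 burnt (F count now 2)
Step 3: +1 fires, +2 burnt (F count now 1)
Step 4: +1 fires, +1 burnt (F count now 1)
Step 5: +2 fires, +1 burnt (F count now 2)
Step 6: +1 fires, +2 burnt (F count now 1)
Step 7: +0 fires, +1 burnt (F count now 0)
Fire out after step 7
Initially T: 22, now '.': 18
Total burnt (originally-T cells now '.'): 10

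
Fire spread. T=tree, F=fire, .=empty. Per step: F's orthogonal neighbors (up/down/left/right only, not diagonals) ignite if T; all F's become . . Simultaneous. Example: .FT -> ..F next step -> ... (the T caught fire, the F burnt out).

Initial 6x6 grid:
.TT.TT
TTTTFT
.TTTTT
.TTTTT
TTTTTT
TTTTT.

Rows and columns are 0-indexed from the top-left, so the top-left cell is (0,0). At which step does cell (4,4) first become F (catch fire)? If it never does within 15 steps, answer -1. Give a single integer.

Step 1: cell (4,4)='T' (+4 fires, +1 burnt)
Step 2: cell (4,4)='T' (+5 fires, +4 burnt)
Step 3: cell (4,4)='F' (+6 fires, +5 burnt)
  -> target ignites at step 3
Step 4: cell (4,4)='.' (+7 fires, +6 burnt)
Step 5: cell (4,4)='.' (+3 fires, +7 burnt)
Step 6: cell (4,4)='.' (+2 fires, +3 burnt)
Step 7: cell (4,4)='.' (+2 fires, +2 burnt)
Step 8: cell (4,4)='.' (+1 fires, +2 burnt)
Step 9: cell (4,4)='.' (+0 fires, +1 burnt)
  fire out at step 9

3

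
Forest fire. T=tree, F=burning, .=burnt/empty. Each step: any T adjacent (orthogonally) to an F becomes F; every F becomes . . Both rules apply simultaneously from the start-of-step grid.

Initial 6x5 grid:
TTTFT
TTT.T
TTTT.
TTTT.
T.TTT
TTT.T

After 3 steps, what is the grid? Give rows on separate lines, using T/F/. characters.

Step 1: 2 trees catch fire, 1 burn out
  TTF.F
  TTT.T
  TTTT.
  TTTT.
  T.TTT
  TTT.T
Step 2: 3 trees catch fire, 2 burn out
  TF...
  TTF.F
  TTTT.
  TTTT.
  T.TTT
  TTT.T
Step 3: 3 trees catch fire, 3 burn out
  F....
  TF...
  TTFT.
  TTTT.
  T.TTT
  TTT.T

F....
TF...
TTFT.
TTTT.
T.TTT
TTT.T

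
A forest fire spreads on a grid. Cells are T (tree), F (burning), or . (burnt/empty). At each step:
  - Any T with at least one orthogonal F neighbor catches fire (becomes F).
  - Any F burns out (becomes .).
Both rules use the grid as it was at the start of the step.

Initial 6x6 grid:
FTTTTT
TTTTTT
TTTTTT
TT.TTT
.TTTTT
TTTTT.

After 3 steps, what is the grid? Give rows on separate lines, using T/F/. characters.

Step 1: 2 trees catch fire, 1 burn out
  .FTTTT
  FTTTTT
  TTTTTT
  TT.TTT
  .TTTTT
  TTTTT.
Step 2: 3 trees catch fire, 2 burn out
  ..FTTT
  .FTTTT
  FTTTTT
  TT.TTT
  .TTTTT
  TTTTT.
Step 3: 4 trees catch fire, 3 burn out
  ...FTT
  ..FTTT
  .FTTTT
  FT.TTT
  .TTTTT
  TTTTT.

...FTT
..FTTT
.FTTTT
FT.TTT
.TTTTT
TTTTT.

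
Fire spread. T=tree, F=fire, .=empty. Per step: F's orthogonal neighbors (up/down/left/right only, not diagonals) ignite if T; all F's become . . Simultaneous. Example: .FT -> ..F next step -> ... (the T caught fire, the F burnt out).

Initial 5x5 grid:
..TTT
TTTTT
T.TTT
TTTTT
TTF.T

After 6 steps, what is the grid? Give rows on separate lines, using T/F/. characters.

Step 1: 2 trees catch fire, 1 burn out
  ..TTT
  TTTTT
  T.TTT
  TTFTT
  TF..T
Step 2: 4 trees catch fire, 2 burn out
  ..TTT
  TTTTT
  T.FTT
  TF.FT
  F...T
Step 3: 4 trees catch fire, 4 burn out
  ..TTT
  TTFTT
  T..FT
  F...F
  ....T
Step 4: 6 trees catch fire, 4 burn out
  ..FTT
  TF.FT
  F...F
  .....
  ....F
Step 5: 3 trees catch fire, 6 burn out
  ...FT
  F...F
  .....
  .....
  .....
Step 6: 1 trees catch fire, 3 burn out
  ....F
  .....
  .....
  .....
  .....

....F
.....
.....
.....
.....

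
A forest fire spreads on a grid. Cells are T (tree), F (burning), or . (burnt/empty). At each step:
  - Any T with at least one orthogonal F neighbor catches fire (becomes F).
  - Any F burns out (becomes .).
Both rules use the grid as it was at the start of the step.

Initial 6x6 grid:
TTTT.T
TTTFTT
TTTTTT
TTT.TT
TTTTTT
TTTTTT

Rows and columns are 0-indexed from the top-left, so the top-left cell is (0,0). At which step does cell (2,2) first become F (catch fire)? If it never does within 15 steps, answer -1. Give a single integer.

Step 1: cell (2,2)='T' (+4 fires, +1 burnt)
Step 2: cell (2,2)='F' (+5 fires, +4 burnt)
  -> target ignites at step 2
Step 3: cell (2,2)='.' (+7 fires, +5 burnt)
Step 4: cell (2,2)='.' (+6 fires, +7 burnt)
Step 5: cell (2,2)='.' (+6 fires, +6 burnt)
Step 6: cell (2,2)='.' (+4 fires, +6 burnt)
Step 7: cell (2,2)='.' (+1 fires, +4 burnt)
Step 8: cell (2,2)='.' (+0 fires, +1 burnt)
  fire out at step 8

2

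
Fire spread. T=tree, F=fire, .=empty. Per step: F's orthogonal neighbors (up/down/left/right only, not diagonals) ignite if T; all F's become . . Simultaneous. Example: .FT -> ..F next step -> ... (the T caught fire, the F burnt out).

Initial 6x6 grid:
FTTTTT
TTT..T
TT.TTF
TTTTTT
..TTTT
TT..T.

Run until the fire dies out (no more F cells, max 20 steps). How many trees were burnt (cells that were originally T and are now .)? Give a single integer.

Step 1: +5 fires, +2 burnt (F count now 5)
Step 2: +7 fires, +5 burnt (F count now 7)
Step 3: +7 fires, +7 burnt (F count now 7)
Step 4: +4 fires, +7 burnt (F count now 4)
Step 5: +1 fires, +4 burnt (F count now 1)
Step 6: +0 fires, +1 burnt (F count now 0)
Fire out after step 6
Initially T: 26, now '.': 34
Total burnt (originally-T cells now '.'): 24

Answer: 24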